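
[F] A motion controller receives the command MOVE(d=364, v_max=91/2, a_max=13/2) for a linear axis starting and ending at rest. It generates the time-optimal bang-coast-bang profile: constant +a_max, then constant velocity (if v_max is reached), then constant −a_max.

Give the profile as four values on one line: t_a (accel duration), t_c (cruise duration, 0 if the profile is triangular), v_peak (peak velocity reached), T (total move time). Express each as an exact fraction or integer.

t_a=7 t_c=1 v_peak=91/2 T=15

vₘ²/aₘ = (91/2)²/(13/2) = 637/2
364 ≥ 637/2 so v_max reached
t_a = (91/2)/(13/2) = 7; v_peak = 91/2
d_cruise = 364 − 637/2 = 91/2; t_c = (91/2)/(91/2) = 1
T = 2·7 + 1 = 15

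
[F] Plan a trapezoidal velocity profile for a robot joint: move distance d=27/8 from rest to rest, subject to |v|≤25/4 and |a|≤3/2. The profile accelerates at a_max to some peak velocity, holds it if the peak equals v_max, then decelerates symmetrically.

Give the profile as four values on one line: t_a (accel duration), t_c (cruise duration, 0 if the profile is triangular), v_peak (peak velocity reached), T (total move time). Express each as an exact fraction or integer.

v_max²/a_max = (25/4)²/(3/2) = 625/24
27/8 < 625/24 so t_c = 0
v_peak = √(27/8·3/2) = √(81/16) = 9/4
t_a = (9/4)/(3/2) = 3/2; t_c = 0
T = 2·3/2 = 3

t_a=3/2 t_c=0 v_peak=9/4 T=3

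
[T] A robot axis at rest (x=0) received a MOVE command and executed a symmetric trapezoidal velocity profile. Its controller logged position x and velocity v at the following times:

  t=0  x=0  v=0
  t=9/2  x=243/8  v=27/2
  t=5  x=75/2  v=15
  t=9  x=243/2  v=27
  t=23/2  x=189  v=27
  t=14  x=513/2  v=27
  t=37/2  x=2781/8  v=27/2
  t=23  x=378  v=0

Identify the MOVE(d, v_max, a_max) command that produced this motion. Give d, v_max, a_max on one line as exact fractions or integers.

final state: t=23, x=378, v=0 → d = 378
a_max = (27/2−0)/(9/2−0) = 3
max v = 27 over t∈[9,14] → v_max = 27
check: 27·(9+5) = 378 ✓

d=378 v_max=27 a_max=3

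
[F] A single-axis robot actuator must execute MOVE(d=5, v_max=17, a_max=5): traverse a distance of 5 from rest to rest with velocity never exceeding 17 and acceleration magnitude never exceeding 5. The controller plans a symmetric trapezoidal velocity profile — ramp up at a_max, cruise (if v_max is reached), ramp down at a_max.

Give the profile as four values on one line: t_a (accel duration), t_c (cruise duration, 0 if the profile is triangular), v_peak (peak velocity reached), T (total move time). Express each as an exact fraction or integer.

t_a=1 t_c=0 v_peak=5 T=2

vₘ²/aₘ = 17²/5 = 289/5
5 < 289/5 → triangular
v_peak = √(5·5) = √25 = 5
t_a = 5/5 = 1; t_c = 0
T = 2·1 = 2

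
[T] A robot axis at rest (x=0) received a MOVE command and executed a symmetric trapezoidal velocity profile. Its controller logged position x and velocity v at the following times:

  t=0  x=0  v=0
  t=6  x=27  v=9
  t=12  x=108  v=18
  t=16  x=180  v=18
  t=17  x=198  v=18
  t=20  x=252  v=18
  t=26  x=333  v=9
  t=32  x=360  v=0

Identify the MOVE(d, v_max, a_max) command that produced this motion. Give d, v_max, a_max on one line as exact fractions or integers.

d=360 v_max=18 a_max=3/2

final state: t=32, x=360, v=0 → d = 360
a_max = (9−0)/(6−0) = 3/2
max v = 18 over t∈[12,20] → v_max = 18
check: 18·(12+8) = 360 ✓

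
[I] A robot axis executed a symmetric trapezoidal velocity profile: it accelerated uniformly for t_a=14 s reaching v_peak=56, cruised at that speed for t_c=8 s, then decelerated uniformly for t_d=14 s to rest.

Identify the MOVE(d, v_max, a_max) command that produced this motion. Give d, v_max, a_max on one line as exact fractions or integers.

a_max = 56/14 = 4
d_a = ½·56·14 = 392; d_c = 56·8 = 448
d = 2·392 + 448 = 1232
t_c = 8 > 0 → v_max = v_peak = 56

d=1232 v_max=56 a_max=4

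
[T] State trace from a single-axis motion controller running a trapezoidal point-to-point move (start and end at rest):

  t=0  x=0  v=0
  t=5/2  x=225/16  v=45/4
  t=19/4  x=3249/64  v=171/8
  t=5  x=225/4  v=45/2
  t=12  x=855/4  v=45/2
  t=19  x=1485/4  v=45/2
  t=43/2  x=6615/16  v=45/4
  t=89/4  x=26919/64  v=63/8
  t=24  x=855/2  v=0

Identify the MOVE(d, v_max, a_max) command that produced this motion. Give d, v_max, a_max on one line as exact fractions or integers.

d=855/2 v_max=45/2 a_max=9/2

final state: t=24, x=855/2, v=0 → d = 855/2
a_max = (45/4−0)/(5/2−0) = 9/2
max v = 45/2 over t∈[5,19] → v_max = 45/2
check: 45/2·(5+14) = 855/2 ✓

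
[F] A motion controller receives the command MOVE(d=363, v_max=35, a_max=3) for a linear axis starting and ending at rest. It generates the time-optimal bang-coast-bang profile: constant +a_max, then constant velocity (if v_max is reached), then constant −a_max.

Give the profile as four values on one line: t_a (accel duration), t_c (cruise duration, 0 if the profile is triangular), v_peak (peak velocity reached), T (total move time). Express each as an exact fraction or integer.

(v_max)²/a_max = 35²/3 = 1225/3
363 < 1225/3 ⇒ no cruise
v_peak = √(363·3) = √1089 = 33
t_a = 33/3 = 11; t_c = 0
T = 2·11 = 22

t_a=11 t_c=0 v_peak=33 T=22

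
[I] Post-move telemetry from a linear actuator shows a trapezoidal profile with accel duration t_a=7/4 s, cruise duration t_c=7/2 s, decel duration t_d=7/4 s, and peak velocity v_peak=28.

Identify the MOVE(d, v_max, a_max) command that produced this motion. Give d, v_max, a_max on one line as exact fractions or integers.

a_max = 28/(7/4) = 16
d_a = ½·28·7/4 = 49/2; d_c = 28·7/2 = 98
d = 2·49/2 + 98 = 147
t_c = 7/2 > 0 → v_max = v_peak = 28

d=147 v_max=28 a_max=16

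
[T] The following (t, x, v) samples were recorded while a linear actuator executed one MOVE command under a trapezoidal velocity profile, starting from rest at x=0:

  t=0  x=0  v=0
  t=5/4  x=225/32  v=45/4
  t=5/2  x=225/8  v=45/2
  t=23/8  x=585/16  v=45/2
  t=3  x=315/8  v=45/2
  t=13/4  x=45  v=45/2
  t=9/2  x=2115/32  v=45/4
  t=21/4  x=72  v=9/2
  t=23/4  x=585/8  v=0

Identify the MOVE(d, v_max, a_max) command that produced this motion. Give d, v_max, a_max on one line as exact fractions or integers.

final state: t=23/4, x=585/8, v=0 → d = 585/8
a_max = (45/4−0)/(5/4−0) = 9
max v = 45/2 over t∈[5/2,13/4] → v_max = 45/2
check: 45/2·(5/2+3/4) = 585/8 ✓

d=585/8 v_max=45/2 a_max=9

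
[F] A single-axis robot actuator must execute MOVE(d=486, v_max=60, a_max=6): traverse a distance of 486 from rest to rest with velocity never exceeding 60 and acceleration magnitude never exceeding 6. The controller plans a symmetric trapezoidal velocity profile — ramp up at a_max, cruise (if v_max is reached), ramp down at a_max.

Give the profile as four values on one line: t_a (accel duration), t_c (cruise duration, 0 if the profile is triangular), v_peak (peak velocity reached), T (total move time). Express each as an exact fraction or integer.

t_a=9 t_c=0 v_peak=54 T=18

v_max²/a_max = 60²/6 = 600
486 < 600 → triangular
v_peak = √(486·6) = √2916 = 54
t_a = 54/6 = 9; t_c = 0
T = 2·9 = 18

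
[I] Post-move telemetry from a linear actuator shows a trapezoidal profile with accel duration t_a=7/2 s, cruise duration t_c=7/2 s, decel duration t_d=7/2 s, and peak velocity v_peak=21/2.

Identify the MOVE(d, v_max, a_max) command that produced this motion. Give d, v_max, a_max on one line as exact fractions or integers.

d=147/2 v_max=21/2 a_max=3

a_max = (21/2)/(7/2) = 3
d_a = ½·21/2·7/2 = 147/8; d_c = 21/2·7/2 = 147/4
d = 2·147/8 + 147/4 = 147/2
t_c = 7/2 > 0 → v_max = v_peak = 21/2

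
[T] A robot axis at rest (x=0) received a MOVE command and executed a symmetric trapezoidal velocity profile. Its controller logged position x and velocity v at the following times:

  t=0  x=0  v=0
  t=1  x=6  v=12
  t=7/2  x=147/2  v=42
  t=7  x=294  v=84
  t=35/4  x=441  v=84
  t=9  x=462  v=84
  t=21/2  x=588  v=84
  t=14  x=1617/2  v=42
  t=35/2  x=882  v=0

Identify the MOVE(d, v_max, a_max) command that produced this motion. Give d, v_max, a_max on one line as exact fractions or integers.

d=882 v_max=84 a_max=12

final state: t=35/2, x=882, v=0 → d = 882
a_max = (12−0)/(1−0) = 12
max v = 84 over t∈[7,21/2] → v_max = 84
check: 84·(7+7/2) = 882 ✓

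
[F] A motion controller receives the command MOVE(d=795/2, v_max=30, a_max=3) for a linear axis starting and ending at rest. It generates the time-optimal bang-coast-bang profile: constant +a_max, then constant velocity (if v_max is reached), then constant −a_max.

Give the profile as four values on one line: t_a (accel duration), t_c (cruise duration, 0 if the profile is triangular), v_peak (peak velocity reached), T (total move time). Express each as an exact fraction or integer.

t_a=10 t_c=13/4 v_peak=30 T=93/4

vₘ²/aₘ = 30²/3 = 300
795/2 ≥ 300 ⇒ cruise phase
t_a = 30/3 = 10; v_peak = 30
d_cruise = 795/2 − 300 = 195/2; t_c = (195/2)/30 = 13/4
T = 2·10 + 13/4 = 93/4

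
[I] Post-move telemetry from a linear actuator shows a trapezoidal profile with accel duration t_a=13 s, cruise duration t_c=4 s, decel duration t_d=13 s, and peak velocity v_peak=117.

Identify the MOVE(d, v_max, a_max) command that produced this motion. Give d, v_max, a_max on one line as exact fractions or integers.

d=1989 v_max=117 a_max=9

a_max = 117/13 = 9
d_a = ½·117·13 = 1521/2; d_c = 117·4 = 468
d = 2·1521/2 + 468 = 1989
t_c = 4 > 0 ⇒ limit active, v_max = 117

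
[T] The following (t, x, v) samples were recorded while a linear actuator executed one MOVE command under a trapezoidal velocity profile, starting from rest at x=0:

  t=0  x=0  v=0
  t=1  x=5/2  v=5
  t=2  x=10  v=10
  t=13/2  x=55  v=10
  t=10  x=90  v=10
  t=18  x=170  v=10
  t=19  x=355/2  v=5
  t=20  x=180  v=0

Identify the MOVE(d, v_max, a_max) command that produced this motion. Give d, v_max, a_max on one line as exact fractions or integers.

final state: t=20, x=180, v=0 → d = 180
a_max = (5−0)/(1−0) = 5
max v = 10 over t∈[2,18] → v_max = 10
check: 10·(2+16) = 180 ✓

d=180 v_max=10 a_max=5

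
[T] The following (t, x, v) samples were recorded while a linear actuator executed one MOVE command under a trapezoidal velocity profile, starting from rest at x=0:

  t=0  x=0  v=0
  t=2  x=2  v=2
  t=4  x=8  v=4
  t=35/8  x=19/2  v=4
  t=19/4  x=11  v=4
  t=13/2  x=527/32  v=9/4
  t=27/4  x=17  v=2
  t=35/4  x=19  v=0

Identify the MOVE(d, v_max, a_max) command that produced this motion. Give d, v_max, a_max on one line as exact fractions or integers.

d=19 v_max=4 a_max=1

final state: t=35/4, x=19, v=0 → d = 19
a_max = (2−0)/(2−0) = 1
max v = 4 over t∈[4,19/4] → v_max = 4
check: 4·(4+3/4) = 19 ✓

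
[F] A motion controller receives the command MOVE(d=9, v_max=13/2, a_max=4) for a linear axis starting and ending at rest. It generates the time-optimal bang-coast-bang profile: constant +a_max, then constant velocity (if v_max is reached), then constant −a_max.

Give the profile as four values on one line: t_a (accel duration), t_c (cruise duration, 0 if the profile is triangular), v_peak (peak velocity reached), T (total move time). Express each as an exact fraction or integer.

t_a=3/2 t_c=0 v_peak=6 T=3

vₘ²/aₘ = (13/2)²/4 = 169/16
9 < 169/16 ⇒ no cruise
v_peak = √(9·4) = √36 = 6
t_a = 6/4 = 3/2; t_c = 0
T = 2·3/2 = 3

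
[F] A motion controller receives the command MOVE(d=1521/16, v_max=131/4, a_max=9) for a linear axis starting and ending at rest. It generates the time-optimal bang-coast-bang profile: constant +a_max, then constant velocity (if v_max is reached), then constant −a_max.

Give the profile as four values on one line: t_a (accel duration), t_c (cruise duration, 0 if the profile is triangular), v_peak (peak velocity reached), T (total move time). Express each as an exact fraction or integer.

v_max²/a_max = (131/4)²/9 = 17161/144
1521/16 < 17161/144 so t_c = 0
v_peak = √(1521/16·9) = √(13689/16) = 117/4
t_a = (117/4)/9 = 13/4; t_c = 0
T = 2·13/4 = 13/2

t_a=13/4 t_c=0 v_peak=117/4 T=13/2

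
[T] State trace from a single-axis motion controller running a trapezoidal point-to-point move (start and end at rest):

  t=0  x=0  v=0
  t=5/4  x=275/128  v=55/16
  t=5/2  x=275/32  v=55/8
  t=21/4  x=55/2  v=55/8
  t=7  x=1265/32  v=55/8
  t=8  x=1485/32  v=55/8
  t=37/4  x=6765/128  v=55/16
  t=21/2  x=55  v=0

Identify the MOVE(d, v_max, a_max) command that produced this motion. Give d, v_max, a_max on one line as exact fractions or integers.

final state: t=21/2, x=55, v=0 → d = 55
a_max = (55/16−0)/(5/4−0) = 11/4
max v = 55/8 over t∈[5/2,8] → v_max = 55/8
check: 55/8·(5/2+11/2) = 55 ✓

d=55 v_max=55/8 a_max=11/4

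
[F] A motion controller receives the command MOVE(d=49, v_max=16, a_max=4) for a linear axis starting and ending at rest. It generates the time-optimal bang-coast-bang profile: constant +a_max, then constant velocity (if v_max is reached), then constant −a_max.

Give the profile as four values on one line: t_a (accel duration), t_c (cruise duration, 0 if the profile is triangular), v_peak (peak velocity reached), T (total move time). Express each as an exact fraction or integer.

t_a=7/2 t_c=0 v_peak=14 T=7

v_max²/a_max = 16²/4 = 64
49 < 64 so t_c = 0
v_peak = √(49·4) = √196 = 14
t_a = 14/4 = 7/2; t_c = 0
T = 2·7/2 = 7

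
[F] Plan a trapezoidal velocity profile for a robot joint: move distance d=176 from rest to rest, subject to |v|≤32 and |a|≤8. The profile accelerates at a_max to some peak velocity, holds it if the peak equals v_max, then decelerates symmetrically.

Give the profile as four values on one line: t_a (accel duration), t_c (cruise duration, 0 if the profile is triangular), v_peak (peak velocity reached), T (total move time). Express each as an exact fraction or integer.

vₘ²/aₘ = 32²/8 = 128
176 ≥ 128 ⇒ cruise phase
t_a = 32/8 = 4; v_peak = 32
d_cruise = 176 − 128 = 48; t_c = 48/32 = 3/2
T = 2·4 + 3/2 = 19/2

t_a=4 t_c=3/2 v_peak=32 T=19/2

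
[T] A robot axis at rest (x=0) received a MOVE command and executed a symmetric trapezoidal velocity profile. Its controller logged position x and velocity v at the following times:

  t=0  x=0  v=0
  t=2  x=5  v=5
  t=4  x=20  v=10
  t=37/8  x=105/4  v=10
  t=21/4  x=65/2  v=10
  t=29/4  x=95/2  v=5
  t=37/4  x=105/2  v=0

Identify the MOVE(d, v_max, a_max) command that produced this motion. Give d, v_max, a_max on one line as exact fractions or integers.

final state: t=37/4, x=105/2, v=0 → d = 105/2
a_max = (5−0)/(2−0) = 5/2
max v = 10 over t∈[4,21/4] → v_max = 10
check: 10·(4+5/4) = 105/2 ✓

d=105/2 v_max=10 a_max=5/2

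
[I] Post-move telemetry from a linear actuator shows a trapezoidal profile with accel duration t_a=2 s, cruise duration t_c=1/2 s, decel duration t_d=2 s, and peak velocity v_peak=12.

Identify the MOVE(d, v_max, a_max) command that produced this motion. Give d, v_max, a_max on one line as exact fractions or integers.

d=30 v_max=12 a_max=6

a_max = 12/2 = 6
d_a = ½·12·2 = 12; d_c = 12·1/2 = 6
d = 2·12 + 6 = 30
t_c = 1/2 > 0 → v_max = v_peak = 12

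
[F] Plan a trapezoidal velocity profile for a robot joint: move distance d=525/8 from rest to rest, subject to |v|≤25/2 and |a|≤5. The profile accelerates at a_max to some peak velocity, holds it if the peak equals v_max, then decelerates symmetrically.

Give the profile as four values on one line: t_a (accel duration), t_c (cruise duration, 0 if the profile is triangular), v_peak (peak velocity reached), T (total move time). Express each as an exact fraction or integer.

vₘ²/aₘ = (25/2)²/5 = 125/4
525/8 ≥ 125/4 so v_max reached
t_a = (25/2)/5 = 5/2; v_peak = 25/2
d_cruise = 525/8 − 125/4 = 275/8; t_c = (275/8)/(25/2) = 11/4
T = 2·5/2 + 11/4 = 31/4

t_a=5/2 t_c=11/4 v_peak=25/2 T=31/4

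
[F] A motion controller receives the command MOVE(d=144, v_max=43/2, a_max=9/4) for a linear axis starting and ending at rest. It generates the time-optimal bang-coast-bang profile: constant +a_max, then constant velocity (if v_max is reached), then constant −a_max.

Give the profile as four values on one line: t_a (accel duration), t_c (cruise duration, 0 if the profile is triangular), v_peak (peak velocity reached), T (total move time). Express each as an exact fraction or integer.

v_max²/a_max = (43/2)²/(9/4) = 1849/9
144 < 1849/9 ⇒ no cruise
v_peak = √(144·9/4) = √324 = 18
t_a = 18/(9/4) = 8; t_c = 0
T = 2·8 = 16

t_a=8 t_c=0 v_peak=18 T=16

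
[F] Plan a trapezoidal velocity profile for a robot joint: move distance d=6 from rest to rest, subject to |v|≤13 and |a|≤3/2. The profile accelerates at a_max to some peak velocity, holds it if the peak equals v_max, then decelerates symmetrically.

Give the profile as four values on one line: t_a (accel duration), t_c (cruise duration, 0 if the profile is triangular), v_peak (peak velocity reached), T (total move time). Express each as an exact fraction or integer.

vₘ²/aₘ = 13²/(3/2) = 338/3
6 < 338/3 → triangular
v_peak = √(6·3/2) = √9 = 3
t_a = 3/(3/2) = 2; t_c = 0
T = 2·2 = 4

t_a=2 t_c=0 v_peak=3 T=4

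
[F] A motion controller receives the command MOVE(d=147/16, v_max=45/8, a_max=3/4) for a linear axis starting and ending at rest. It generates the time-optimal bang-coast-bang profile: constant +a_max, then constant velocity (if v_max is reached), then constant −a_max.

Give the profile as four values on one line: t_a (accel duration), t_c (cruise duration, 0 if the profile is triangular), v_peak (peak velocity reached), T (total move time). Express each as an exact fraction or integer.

(v_max)²/a_max = (45/8)²/(3/4) = 675/16
147/16 < 675/16 → triangular
v_peak = √(147/16·3/4) = √(441/64) = 21/8
t_a = (21/8)/(3/4) = 7/2; t_c = 0
T = 2·7/2 = 7

t_a=7/2 t_c=0 v_peak=21/8 T=7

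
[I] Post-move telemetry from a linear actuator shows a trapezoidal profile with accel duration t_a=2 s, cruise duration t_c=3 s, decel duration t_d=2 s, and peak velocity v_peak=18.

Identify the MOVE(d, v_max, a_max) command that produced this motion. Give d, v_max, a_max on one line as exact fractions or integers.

d=90 v_max=18 a_max=9

a_max = 18/2 = 9
d_a = ½·18·2 = 18; d_c = 18·3 = 54
d = 2·18 + 54 = 90
t_c = 3 > 0 ⇒ limit active, v_max = 18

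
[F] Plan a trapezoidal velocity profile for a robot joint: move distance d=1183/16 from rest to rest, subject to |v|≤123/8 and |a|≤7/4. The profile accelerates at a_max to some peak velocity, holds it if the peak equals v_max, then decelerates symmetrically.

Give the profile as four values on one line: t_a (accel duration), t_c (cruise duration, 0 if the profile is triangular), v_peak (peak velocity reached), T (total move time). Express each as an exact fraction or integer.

v_max²/a_max = (123/8)²/(7/4) = 15129/112
1183/16 < 15129/112 ⇒ no cruise
v_peak = √(1183/16·7/4) = √(8281/64) = 91/8
t_a = (91/8)/(7/4) = 13/2; t_c = 0
T = 2·13/2 = 13

t_a=13/2 t_c=0 v_peak=91/8 T=13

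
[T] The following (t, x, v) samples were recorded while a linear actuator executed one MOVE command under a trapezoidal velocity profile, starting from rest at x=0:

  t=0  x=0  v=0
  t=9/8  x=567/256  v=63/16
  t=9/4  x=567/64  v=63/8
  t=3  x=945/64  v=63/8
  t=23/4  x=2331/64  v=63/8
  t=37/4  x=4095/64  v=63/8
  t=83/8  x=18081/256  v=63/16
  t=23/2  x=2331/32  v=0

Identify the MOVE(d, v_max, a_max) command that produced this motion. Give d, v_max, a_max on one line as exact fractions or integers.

final state: t=23/2, x=2331/32, v=0 → d = 2331/32
a_max = (63/16−0)/(9/8−0) = 7/2
max v = 63/8 over t∈[9/4,37/4] → v_max = 63/8
check: 63/8·(9/4+7) = 2331/32 ✓

d=2331/32 v_max=63/8 a_max=7/2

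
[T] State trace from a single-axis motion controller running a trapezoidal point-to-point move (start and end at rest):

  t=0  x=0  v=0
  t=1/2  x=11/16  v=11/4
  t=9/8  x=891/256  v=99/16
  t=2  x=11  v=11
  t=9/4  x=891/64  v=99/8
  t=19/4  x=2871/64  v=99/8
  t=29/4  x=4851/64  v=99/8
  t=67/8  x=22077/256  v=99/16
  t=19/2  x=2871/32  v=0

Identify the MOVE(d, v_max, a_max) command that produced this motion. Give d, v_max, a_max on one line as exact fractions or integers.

final state: t=19/2, x=2871/32, v=0 → d = 2871/32
a_max = (11/4−0)/(1/2−0) = 11/2
max v = 99/8 over t∈[9/4,29/4] → v_max = 99/8
check: 99/8·(9/4+5) = 2871/32 ✓

d=2871/32 v_max=99/8 a_max=11/2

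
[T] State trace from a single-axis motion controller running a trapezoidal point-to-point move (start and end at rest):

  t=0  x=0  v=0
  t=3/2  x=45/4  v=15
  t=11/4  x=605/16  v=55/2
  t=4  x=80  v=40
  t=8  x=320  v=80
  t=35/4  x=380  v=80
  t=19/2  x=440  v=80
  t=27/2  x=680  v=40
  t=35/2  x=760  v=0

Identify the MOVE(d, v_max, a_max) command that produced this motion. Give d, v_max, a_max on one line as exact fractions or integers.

final state: t=35/2, x=760, v=0 → d = 760
a_max = (15−0)/(3/2−0) = 10
max v = 80 over t∈[8,19/2] → v_max = 80
check: 80·(8+3/2) = 760 ✓

d=760 v_max=80 a_max=10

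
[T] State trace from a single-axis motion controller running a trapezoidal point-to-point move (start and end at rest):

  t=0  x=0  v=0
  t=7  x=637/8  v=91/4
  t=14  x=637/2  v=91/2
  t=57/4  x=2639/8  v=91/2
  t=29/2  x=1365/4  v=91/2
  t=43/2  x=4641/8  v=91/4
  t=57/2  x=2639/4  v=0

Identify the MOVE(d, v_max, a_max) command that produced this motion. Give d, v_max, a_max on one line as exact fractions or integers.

d=2639/4 v_max=91/2 a_max=13/4

final state: t=57/2, x=2639/4, v=0 → d = 2639/4
a_max = (91/4−0)/(7−0) = 13/4
max v = 91/2 over t∈[14,29/2] → v_max = 91/2
check: 91/2·(14+1/2) = 2639/4 ✓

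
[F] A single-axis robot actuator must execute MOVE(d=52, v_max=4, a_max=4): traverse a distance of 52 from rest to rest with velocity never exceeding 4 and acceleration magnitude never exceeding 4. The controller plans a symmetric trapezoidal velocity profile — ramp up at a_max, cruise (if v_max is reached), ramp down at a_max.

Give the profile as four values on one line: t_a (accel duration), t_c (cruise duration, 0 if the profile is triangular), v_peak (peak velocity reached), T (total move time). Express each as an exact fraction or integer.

(v_max)²/a_max = 4²/4 = 4
52 ≥ 4 so v_max reached
t_a = 4/4 = 1; v_peak = 4
d_cruise = 52 − 4 = 48; t_c = 48/4 = 12
T = 2·1 + 12 = 14

t_a=1 t_c=12 v_peak=4 T=14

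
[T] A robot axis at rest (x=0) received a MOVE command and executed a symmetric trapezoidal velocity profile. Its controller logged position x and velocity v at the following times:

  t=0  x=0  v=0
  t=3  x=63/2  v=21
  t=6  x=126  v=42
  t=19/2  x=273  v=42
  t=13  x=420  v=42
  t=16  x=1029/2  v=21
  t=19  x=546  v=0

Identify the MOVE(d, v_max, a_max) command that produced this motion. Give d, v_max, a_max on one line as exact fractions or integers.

d=546 v_max=42 a_max=7

final state: t=19, x=546, v=0 → d = 546
a_max = (21−0)/(3−0) = 7
max v = 42 over t∈[6,13] → v_max = 42
check: 42·(6+7) = 546 ✓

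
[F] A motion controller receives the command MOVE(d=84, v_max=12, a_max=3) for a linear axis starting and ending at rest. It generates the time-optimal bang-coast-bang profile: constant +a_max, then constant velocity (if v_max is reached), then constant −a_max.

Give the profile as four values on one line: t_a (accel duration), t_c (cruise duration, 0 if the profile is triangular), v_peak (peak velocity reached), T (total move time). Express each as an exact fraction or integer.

v_max²/a_max = 12²/3 = 48
84 ≥ 48 → trapezoidal
t_a = 12/3 = 4; v_peak = 12
d_cruise = 84 − 48 = 36; t_c = 36/12 = 3
T = 2·4 + 3 = 11

t_a=4 t_c=3 v_peak=12 T=11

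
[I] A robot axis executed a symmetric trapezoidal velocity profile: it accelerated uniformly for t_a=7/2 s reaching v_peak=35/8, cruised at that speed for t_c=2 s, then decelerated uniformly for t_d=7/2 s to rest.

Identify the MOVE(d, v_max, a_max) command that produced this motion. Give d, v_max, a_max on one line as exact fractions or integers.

a_max = (35/8)/(7/2) = 5/4
d_a = ½·35/8·7/2 = 245/32; d_c = 35/8·2 = 35/4
d = 2·245/32 + 35/4 = 385/16
t_c = 2 > 0 ⇒ limit active, v_max = 35/8

d=385/16 v_max=35/8 a_max=5/4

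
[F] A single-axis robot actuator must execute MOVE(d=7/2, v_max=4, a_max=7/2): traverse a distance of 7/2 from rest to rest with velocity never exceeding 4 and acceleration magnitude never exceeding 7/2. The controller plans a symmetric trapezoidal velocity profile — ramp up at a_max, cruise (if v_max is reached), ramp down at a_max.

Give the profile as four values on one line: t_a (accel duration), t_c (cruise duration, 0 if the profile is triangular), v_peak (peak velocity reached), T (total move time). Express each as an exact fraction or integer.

vₘ²/aₘ = 4²/(7/2) = 32/7
7/2 < 32/7 so t_c = 0
v_peak = √(7/2·7/2) = √(49/4) = 7/2
t_a = (7/2)/(7/2) = 1; t_c = 0
T = 2·1 = 2

t_a=1 t_c=0 v_peak=7/2 T=2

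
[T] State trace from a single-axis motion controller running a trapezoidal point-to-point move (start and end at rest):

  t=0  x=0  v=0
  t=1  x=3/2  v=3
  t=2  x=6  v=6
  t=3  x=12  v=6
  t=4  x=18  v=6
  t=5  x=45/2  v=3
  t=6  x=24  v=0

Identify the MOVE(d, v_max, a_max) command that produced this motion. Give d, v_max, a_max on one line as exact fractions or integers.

final state: t=6, x=24, v=0 → d = 24
a_max = (3−0)/(1−0) = 3
max v = 6 over t∈[2,4] → v_max = 6
check: 6·(2+2) = 24 ✓

d=24 v_max=6 a_max=3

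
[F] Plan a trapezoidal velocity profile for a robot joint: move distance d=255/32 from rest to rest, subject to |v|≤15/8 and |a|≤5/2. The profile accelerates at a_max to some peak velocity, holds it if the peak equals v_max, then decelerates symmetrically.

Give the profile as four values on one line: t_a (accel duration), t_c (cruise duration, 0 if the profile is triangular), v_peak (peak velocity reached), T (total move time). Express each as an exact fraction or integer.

vₘ²/aₘ = (15/8)²/(5/2) = 45/32
255/32 ≥ 45/32 ⇒ cruise phase
t_a = (15/8)/(5/2) = 3/4; v_peak = 15/8
d_cruise = 255/32 − 45/32 = 105/16; t_c = (105/16)/(15/8) = 7/2
T = 2·3/4 + 7/2 = 5

t_a=3/4 t_c=7/2 v_peak=15/8 T=5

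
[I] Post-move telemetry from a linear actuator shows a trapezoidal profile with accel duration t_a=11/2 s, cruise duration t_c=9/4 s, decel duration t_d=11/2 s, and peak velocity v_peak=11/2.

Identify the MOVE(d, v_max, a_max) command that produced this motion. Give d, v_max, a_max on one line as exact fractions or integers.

d=341/8 v_max=11/2 a_max=1

a_max = (11/2)/(11/2) = 1
d_a = ½·11/2·11/2 = 121/8; d_c = 11/2·9/4 = 99/8
d = 2·121/8 + 99/8 = 341/8
t_c = 9/4 > 0 so v_max = 11/2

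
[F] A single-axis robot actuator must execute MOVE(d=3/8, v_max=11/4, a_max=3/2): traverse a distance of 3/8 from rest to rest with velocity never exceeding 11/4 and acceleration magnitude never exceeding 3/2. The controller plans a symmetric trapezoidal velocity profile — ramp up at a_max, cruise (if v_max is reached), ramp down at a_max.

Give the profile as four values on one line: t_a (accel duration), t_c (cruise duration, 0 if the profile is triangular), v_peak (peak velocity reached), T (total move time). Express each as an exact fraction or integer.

(v_max)²/a_max = (11/4)²/(3/2) = 121/24
3/8 < 121/24 ⇒ no cruise
v_peak = √(3/8·3/2) = √(9/16) = 3/4
t_a = (3/4)/(3/2) = 1/2; t_c = 0
T = 2·1/2 = 1

t_a=1/2 t_c=0 v_peak=3/4 T=1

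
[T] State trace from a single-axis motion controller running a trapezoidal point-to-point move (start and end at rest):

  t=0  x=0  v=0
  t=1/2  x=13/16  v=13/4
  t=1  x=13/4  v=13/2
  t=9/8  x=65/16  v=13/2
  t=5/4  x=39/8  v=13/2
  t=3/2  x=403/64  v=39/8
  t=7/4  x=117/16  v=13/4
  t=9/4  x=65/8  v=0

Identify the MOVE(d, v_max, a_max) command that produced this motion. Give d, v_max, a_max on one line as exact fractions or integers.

d=65/8 v_max=13/2 a_max=13/2

final state: t=9/4, x=65/8, v=0 → d = 65/8
a_max = (13/4−0)/(1/2−0) = 13/2
max v = 13/2 over t∈[1,5/4] → v_max = 13/2
check: 13/2·(1+1/4) = 65/8 ✓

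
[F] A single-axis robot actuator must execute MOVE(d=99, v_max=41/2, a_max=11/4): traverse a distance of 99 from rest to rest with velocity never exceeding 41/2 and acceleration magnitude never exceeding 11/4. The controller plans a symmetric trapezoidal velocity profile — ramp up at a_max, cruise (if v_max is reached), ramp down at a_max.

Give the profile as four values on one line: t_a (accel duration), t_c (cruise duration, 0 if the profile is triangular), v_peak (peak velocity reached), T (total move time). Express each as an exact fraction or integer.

v_max²/a_max = (41/2)²/(11/4) = 1681/11
99 < 1681/11 so t_c = 0
v_peak = √(99·11/4) = √(1089/4) = 33/2
t_a = (33/2)/(11/4) = 6; t_c = 0
T = 2·6 = 12

t_a=6 t_c=0 v_peak=33/2 T=12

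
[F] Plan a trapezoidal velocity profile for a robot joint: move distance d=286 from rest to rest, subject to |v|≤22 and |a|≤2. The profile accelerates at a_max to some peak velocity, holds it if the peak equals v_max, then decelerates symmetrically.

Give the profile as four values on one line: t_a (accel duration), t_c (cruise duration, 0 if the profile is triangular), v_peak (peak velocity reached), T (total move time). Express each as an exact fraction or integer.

t_a=11 t_c=2 v_peak=22 T=24

vₘ²/aₘ = 22²/2 = 242
286 ≥ 242 → trapezoidal
t_a = 22/2 = 11; v_peak = 22
d_cruise = 286 − 242 = 44; t_c = 44/22 = 2
T = 2·11 + 2 = 24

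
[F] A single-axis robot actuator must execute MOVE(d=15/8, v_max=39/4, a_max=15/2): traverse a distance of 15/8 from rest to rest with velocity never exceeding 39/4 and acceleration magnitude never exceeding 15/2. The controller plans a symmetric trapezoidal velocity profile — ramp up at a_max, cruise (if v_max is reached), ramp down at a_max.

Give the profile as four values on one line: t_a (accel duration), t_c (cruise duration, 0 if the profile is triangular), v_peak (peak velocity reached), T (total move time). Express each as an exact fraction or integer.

v_max²/a_max = (39/4)²/(15/2) = 507/40
15/8 < 507/40 → triangular
v_peak = √(15/8·15/2) = √(225/16) = 15/4
t_a = (15/4)/(15/2) = 1/2; t_c = 0
T = 2·1/2 = 1

t_a=1/2 t_c=0 v_peak=15/4 T=1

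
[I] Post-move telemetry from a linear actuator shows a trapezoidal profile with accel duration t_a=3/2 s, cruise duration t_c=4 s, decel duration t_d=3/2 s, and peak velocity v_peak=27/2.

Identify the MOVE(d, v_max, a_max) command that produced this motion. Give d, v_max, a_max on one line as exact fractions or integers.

d=297/4 v_max=27/2 a_max=9

a_max = (27/2)/(3/2) = 9
d_a = ½·27/2·3/2 = 81/8; d_c = 27/2·4 = 54
d = 2·81/8 + 54 = 297/4
t_c = 4 > 0 ⇒ limit active, v_max = 27/2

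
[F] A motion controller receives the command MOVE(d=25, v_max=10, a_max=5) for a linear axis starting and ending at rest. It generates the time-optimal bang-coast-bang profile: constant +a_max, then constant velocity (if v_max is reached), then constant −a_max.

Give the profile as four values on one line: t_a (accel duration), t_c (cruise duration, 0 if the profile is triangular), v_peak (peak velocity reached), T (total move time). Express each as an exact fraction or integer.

vₘ²/aₘ = 10²/5 = 20
25 ≥ 20 so v_max reached
t_a = 10/5 = 2; v_peak = 10
d_cruise = 25 − 20 = 5; t_c = 5/10 = 1/2
T = 2·2 + 1/2 = 9/2

t_a=2 t_c=1/2 v_peak=10 T=9/2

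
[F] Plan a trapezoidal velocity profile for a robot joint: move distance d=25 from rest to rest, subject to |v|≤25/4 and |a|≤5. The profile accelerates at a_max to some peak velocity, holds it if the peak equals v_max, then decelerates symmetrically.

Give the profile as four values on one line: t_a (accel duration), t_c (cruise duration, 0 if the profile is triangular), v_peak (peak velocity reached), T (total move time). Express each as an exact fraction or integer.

(v_max)²/a_max = (25/4)²/5 = 125/16
25 ≥ 125/16 so v_max reached
t_a = (25/4)/5 = 5/4; v_peak = 25/4
d_cruise = 25 − 125/16 = 275/16; t_c = (275/16)/(25/4) = 11/4
T = 2·5/4 + 11/4 = 21/4

t_a=5/4 t_c=11/4 v_peak=25/4 T=21/4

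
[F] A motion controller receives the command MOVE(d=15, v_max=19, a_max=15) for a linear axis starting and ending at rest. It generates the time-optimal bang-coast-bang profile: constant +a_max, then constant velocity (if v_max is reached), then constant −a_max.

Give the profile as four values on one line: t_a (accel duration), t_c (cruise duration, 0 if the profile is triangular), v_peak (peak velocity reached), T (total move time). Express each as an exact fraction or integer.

v_max²/a_max = 19²/15 = 361/15
15 < 361/15 ⇒ no cruise
v_peak = √(15·15) = √225 = 15
t_a = 15/15 = 1; t_c = 0
T = 2·1 = 2

t_a=1 t_c=0 v_peak=15 T=2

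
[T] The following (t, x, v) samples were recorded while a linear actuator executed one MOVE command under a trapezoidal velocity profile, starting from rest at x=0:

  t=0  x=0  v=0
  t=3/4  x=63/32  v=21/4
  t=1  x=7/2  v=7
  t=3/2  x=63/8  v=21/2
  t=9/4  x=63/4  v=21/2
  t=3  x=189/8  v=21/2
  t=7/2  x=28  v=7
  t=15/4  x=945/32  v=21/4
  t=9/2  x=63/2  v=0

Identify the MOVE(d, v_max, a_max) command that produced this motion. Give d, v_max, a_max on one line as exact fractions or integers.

final state: t=9/2, x=63/2, v=0 → d = 63/2
a_max = (21/4−0)/(3/4−0) = 7
max v = 21/2 over t∈[3/2,3] → v_max = 21/2
check: 21/2·(3/2+3/2) = 63/2 ✓

d=63/2 v_max=21/2 a_max=7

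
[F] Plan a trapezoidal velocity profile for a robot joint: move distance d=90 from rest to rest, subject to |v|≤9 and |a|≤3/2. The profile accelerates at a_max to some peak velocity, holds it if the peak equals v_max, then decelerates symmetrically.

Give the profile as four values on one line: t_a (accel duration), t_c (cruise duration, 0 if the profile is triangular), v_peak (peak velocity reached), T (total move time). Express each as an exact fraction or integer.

(v_max)²/a_max = 9²/(3/2) = 54
90 ≥ 54 so v_max reached
t_a = 9/(3/2) = 6; v_peak = 9
d_cruise = 90 − 54 = 36; t_c = 36/9 = 4
T = 2·6 + 4 = 16

t_a=6 t_c=4 v_peak=9 T=16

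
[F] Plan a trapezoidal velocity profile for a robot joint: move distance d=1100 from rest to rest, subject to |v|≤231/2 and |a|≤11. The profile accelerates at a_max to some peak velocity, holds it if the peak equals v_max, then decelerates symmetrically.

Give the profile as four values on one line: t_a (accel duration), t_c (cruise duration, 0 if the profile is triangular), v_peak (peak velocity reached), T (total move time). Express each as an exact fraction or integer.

t_a=10 t_c=0 v_peak=110 T=20

v_max²/a_max = (231/2)²/11 = 4851/4
1100 < 4851/4 ⇒ no cruise
v_peak = √(1100·11) = √12100 = 110
t_a = 110/11 = 10; t_c = 0
T = 2·10 = 20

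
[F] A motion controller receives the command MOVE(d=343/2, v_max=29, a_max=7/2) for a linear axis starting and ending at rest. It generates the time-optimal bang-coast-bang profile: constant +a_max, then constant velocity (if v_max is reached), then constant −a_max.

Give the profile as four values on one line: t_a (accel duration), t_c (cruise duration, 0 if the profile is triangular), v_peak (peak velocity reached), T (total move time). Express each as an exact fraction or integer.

t_a=7 t_c=0 v_peak=49/2 T=14

(v_max)²/a_max = 29²/(7/2) = 1682/7
343/2 < 1682/7 ⇒ no cruise
v_peak = √(343/2·7/2) = √(2401/4) = 49/2
t_a = (49/2)/(7/2) = 7; t_c = 0
T = 2·7 = 14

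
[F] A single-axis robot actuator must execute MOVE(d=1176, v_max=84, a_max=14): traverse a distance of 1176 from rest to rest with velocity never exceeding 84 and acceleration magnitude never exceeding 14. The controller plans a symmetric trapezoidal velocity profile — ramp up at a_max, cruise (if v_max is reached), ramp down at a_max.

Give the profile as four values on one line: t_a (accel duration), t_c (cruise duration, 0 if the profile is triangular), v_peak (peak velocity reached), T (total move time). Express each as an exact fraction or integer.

vₘ²/aₘ = 84²/14 = 504
1176 ≥ 504 → trapezoidal
t_a = 84/14 = 6; v_peak = 84
d_cruise = 1176 − 504 = 672; t_c = 672/84 = 8
T = 2·6 + 8 = 20

t_a=6 t_c=8 v_peak=84 T=20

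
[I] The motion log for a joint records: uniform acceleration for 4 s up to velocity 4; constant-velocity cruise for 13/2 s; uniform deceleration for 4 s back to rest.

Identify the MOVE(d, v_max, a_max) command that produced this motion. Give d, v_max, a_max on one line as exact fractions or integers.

a_max = 4/4 = 1
d_a = ½·4·4 = 8; d_c = 4·13/2 = 26
d = 2·8 + 26 = 42
t_c = 13/2 > 0 ⇒ limit active, v_max = 4

d=42 v_max=4 a_max=1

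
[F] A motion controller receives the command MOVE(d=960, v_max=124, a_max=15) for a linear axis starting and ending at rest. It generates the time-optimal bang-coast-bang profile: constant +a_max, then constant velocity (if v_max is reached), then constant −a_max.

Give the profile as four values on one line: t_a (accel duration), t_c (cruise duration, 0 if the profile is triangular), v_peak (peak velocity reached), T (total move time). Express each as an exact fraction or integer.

(v_max)²/a_max = 124²/15 = 15376/15
960 < 15376/15 → triangular
v_peak = √(960·15) = √14400 = 120
t_a = 120/15 = 8; t_c = 0
T = 2·8 = 16

t_a=8 t_c=0 v_peak=120 T=16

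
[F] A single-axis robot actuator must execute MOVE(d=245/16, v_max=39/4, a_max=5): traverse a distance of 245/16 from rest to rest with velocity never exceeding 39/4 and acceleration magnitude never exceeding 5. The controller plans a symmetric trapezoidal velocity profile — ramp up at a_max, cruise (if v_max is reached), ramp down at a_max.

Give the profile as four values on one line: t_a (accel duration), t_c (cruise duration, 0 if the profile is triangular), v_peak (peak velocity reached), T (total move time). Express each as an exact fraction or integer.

v_max²/a_max = (39/4)²/5 = 1521/80
245/16 < 1521/80 so t_c = 0
v_peak = √(245/16·5) = √(1225/16) = 35/4
t_a = (35/4)/5 = 7/4; t_c = 0
T = 2·7/4 = 7/2

t_a=7/4 t_c=0 v_peak=35/4 T=7/2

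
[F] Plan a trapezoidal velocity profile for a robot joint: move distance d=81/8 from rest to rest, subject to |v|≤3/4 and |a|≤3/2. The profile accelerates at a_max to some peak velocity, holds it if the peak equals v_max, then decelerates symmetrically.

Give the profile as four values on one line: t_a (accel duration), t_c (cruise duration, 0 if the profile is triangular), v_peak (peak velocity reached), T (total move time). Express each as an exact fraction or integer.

t_a=1/2 t_c=13 v_peak=3/4 T=14

(v_max)²/a_max = (3/4)²/(3/2) = 3/8
81/8 ≥ 3/8 → trapezoidal
t_a = (3/4)/(3/2) = 1/2; v_peak = 3/4
d_cruise = 81/8 − 3/8 = 39/4; t_c = (39/4)/(3/4) = 13
T = 2·1/2 + 13 = 14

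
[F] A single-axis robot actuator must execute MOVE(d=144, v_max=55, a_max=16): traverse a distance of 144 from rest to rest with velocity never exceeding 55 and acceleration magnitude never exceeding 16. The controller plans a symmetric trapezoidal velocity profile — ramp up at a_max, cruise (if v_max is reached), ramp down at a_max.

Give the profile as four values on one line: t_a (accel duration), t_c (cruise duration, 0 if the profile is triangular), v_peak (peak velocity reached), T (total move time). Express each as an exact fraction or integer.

vₘ²/aₘ = 55²/16 = 3025/16
144 < 3025/16 so t_c = 0
v_peak = √(144·16) = √2304 = 48
t_a = 48/16 = 3; t_c = 0
T = 2·3 = 6

t_a=3 t_c=0 v_peak=48 T=6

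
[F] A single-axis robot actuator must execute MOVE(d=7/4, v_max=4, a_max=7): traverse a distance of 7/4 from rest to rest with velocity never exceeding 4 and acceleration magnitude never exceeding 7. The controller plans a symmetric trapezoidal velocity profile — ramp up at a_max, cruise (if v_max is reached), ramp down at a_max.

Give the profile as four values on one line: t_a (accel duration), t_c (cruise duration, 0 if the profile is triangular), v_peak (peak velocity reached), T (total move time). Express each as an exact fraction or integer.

t_a=1/2 t_c=0 v_peak=7/2 T=1

v_max²/a_max = 4²/7 = 16/7
7/4 < 16/7 so t_c = 0
v_peak = √(7/4·7) = √(49/4) = 7/2
t_a = (7/2)/7 = 1/2; t_c = 0
T = 2·1/2 = 1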